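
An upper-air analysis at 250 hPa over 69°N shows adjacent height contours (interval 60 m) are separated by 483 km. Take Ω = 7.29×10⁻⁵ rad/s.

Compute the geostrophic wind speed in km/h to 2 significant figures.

Coriolis parameter at 69°N:
f = 2Ω sin φ = 2 × 7.29×10⁻⁵ × sin 69° = 1.36×10⁻⁴ s⁻¹
Height gradient: |∂Z/∂n| = 60 m / 483000 m = 1.24×10⁻⁴
On a pressure surface, geostrophic balance gives V_g = (g/f)|∂Z/∂n|:
V_g = 9.81 × 1.24×10⁻⁴ / 1.36×10⁻⁴ = 8.95 m/s
Converting: 8.95 m/s × 3.6 = 32 km/h

32 km/h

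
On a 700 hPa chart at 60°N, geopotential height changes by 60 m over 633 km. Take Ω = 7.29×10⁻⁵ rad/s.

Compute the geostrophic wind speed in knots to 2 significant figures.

Coriolis parameter at 60°N:
f = 2Ω sin φ = 2 × 7.29×10⁻⁵ × sin 60° = 1.26×10⁻⁴ s⁻¹
Height gradient: |∂Z/∂n| = 60 m / 633000 m = 9.48×10⁻⁵
On a pressure surface, geostrophic balance gives V_g = (g/f)|∂Z/∂n|:
V_g = 9.81 × 9.48×10⁻⁵ / 1.26×10⁻⁴ = 7.36 m/s
Converting: 7.36 m/s × 1.944 = 14 knots

14 knots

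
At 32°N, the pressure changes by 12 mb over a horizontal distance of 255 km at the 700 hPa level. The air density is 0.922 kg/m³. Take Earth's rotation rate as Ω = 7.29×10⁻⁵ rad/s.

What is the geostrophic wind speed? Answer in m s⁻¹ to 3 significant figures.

66.1 m s⁻¹

Coriolis parameter at 32°N:
f = 2Ω sin φ = 2 × 7.29×10⁻⁵ × sin 32° = 7.73×10⁻⁵ s⁻¹
Pressure gradient: |∂P/∂n| = 1200 Pa / 255000 m = 4.71×10⁻³ Pa/m
Geostrophic balance (pressure-gradient force = Coriolis force):
V_g = (1/(fρ)) |∂P/∂n| = 4.71×10⁻³ / (7.73×10⁻⁵ × 0.922) = 66.1 m/s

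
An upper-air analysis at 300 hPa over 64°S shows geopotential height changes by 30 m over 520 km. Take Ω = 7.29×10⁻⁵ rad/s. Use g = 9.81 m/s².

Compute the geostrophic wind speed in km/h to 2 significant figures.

16 km/h

Coriolis parameter at 64°S:
f = 2Ω sin φ = 2 × 7.29×10⁻⁵ × sin 64° = 1.31×10⁻⁴ s⁻¹
Height gradient: |∂Z/∂n| = 30 m / 520000 m = 5.77×10⁻⁵
On a pressure surface, geostrophic balance gives V_g = (g/f)|∂Z/∂n|:
V_g = 9.81 × 5.77×10⁻⁵ / 1.31×10⁻⁴ = 4.32 m/s
Converting: 4.32 m/s × 3.6 = 16 km/h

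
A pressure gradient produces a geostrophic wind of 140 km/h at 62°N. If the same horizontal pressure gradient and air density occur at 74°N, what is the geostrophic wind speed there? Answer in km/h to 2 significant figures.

130 km/h

With the same pressure gradient and density, V_g ∝ 1/f ∝ 1/sin φ.
V₂ = V₁ · sin φ₁ / sin φ₂ = 140 × sin 62° / sin 74°
V₂ = 140 × 0.8829/0.9613 = 130 km/h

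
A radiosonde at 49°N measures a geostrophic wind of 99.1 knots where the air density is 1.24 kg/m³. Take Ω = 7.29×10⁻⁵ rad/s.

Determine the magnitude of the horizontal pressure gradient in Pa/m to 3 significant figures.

Coriolis parameter at 49°N:
f = 2Ω sin φ = 2 × 7.29×10⁻⁵ × sin 49° = 1.10×10⁻⁴ s⁻¹
Wind speed in SI: 99.1 knots = 51.0 m/s
Geostrophic balance rearranged: |∂P/∂n| = f ρ V_g
|∂P/∂n| = 1.10×10⁻⁴ × 1.24 × 51.0 = 6.96×10⁻³ Pa/m

6.96×10⁻³ Pa/m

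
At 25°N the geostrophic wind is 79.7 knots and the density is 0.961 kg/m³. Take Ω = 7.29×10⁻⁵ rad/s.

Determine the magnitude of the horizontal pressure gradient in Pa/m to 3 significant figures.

2.43×10⁻³ Pa/m

Coriolis parameter at 25°N:
f = 2Ω sin φ = 2 × 7.29×10⁻⁵ × sin 25° = 6.16×10⁻⁵ s⁻¹
Wind speed in SI: 79.7 knots = 41.0 m/s
Geostrophic balance rearranged: |∂P/∂n| = f ρ V_g
|∂P/∂n| = 6.16×10⁻⁵ × 0.961 × 41.0 = 2.43×10⁻³ Pa/m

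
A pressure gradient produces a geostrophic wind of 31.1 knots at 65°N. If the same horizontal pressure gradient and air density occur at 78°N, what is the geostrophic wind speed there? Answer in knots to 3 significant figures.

28.8 knots

With the same pressure gradient and density, V_g ∝ 1/f ∝ 1/sin φ.
V₂ = V₁ · sin φ₁ / sin φ₂ = 31.1 × sin 65° / sin 78°
V₂ = 31.1 × 0.9063/0.9781 = 28.8 knots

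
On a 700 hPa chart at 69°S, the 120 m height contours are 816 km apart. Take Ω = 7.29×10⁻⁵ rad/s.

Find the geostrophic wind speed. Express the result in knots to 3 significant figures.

20.6 knots

Coriolis parameter at 69°S:
f = 2Ω sin φ = 2 × 7.29×10⁻⁵ × sin 69° = 1.36×10⁻⁴ s⁻¹
Height gradient: |∂Z/∂n| = 120 m / 816000 m = 1.47×10⁻⁴
On a pressure surface, geostrophic balance gives V_g = (g/f)|∂Z/∂n|:
V_g = 9.81 × 1.47×10⁻⁴ / 1.36×10⁻⁴ = 10.6 m/s
Converting: 10.6 m/s × 1.944 = 20.6 knots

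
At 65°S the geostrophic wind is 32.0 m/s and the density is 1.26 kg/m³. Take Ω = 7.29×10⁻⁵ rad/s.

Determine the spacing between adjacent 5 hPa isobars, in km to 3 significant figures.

93.8 km

Coriolis parameter at 65°S:
f = 2Ω sin φ = 2 × 7.29×10⁻⁵ × sin 65° = 1.32×10⁻⁴ s⁻¹
Geostrophic balance rearranged: |∂P/∂n| = f ρ V_g
|∂P/∂n| = 1.32×10⁻⁴ × 1.26 × 32.0 = 5.33×10⁻³ Pa/m
Isobar spacing: Δn = ΔP/|∂P/∂n| = 500 Pa / 5.33×10⁻³ Pa/m = 93846 m ≈ 93.8 km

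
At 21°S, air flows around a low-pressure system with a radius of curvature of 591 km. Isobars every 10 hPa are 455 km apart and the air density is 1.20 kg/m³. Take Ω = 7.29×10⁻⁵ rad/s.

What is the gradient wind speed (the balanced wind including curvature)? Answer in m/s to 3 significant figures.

Coriolis parameter at 21°S:
f = 2Ω sin φ = 2 × 7.29×10⁻⁵ × sin 21° = 5.23×10⁻⁵ s⁻¹
Pressure gradient: |∂P/∂n| = 1000 Pa / 455000 m = 2.20×10⁻³ Pa/m
Geostrophic speed: V_g = |∂P/∂n|/(fρ) = 2.20×10⁻³/(5.23×10⁻⁵ × 1.20) = 35.1 m/s
Around a low, centrifugal force acts outward with Coriolis, so pressure-gradient force balances both:
(1/ρ)|∂P/∂n| = fV + V²/R  →  V² + fR·V − fR·V_g = 0
With fR = 5.23×10⁻⁵ × 591×10³ m = 30.9 m/s:
V = [−fR + √((fR)² + 4 fR V_g)]/2 = [−30.9 + √(30.9² + 4×30.9×35.1)]/2 = 20.9 m/s
Subgeostrophic (V < V_g = 35.1 m/s), as expected around a low.

20.9 m/s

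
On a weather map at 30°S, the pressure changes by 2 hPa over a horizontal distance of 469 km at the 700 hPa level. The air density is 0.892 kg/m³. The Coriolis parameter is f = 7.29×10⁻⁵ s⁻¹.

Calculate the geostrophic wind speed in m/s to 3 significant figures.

Pressure gradient: |∂P/∂n| = 200 Pa / 469000 m = 4.26×10⁻⁴ Pa/m
Geostrophic balance (pressure-gradient force = Coriolis force):
V_g = (1/(fρ)) |∂P/∂n| = 4.26×10⁻⁴ / (7.29×10⁻⁵ × 0.892) = 6.56 m/s

6.56 m/s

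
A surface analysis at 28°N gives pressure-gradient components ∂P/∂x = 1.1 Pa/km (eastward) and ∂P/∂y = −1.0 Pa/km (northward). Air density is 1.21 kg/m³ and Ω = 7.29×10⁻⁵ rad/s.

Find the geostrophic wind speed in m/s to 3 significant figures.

Coriolis parameter at 28°N:
f = 2Ω sin φ = 2 × 7.29×10⁻⁵ × sin 28° = 6.84×10⁻⁵ s⁻¹
Component geostrophic relations (x east, y north):
u_g = −(1/(fρ)) ∂P/∂y,  v_g = (1/(fρ)) ∂P/∂x
u_g = −(−1.0×10⁻³)/(6.84×10⁻⁵ × 1.21) = 12.1 m/s;  v_g = (1.1×10⁻³)/(6.84×10⁻⁵ × 1.21) = 13.3 m/s
|V_g| = √(u_g² + v_g²) = 17.9 m/s

17.9 m/s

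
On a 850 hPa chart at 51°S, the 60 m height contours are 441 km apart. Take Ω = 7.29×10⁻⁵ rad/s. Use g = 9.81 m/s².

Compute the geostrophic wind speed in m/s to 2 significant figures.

12 m/s

Coriolis parameter at 51°S:
f = 2Ω sin φ = 2 × 7.29×10⁻⁵ × sin 51° = 1.13×10⁻⁴ s⁻¹
Height gradient: |∂Z/∂n| = 60 m / 441000 m = 1.36×10⁻⁴
On a pressure surface, geostrophic balance gives V_g = (g/f)|∂Z/∂n|:
V_g = 9.81 × 1.36×10⁻⁴ / 1.13×10⁻⁴ = 11.8 m/s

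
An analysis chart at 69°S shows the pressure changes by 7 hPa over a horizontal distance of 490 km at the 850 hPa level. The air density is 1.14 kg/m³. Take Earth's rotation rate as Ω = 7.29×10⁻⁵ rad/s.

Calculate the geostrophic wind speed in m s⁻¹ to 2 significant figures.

Coriolis parameter at 69°S:
f = 2Ω sin φ = 2 × 7.29×10⁻⁵ × sin 69° = 1.36×10⁻⁴ s⁻¹
Pressure gradient: |∂P/∂n| = 700 Pa / 490000 m = 1.43×10⁻³ Pa/m
Geostrophic balance (pressure-gradient force = Coriolis force):
V_g = (1/(fρ)) |∂P/∂n| = 1.43×10⁻³ / (1.36×10⁻⁴ × 1.14) = 9.21 m/s

9.2 m s⁻¹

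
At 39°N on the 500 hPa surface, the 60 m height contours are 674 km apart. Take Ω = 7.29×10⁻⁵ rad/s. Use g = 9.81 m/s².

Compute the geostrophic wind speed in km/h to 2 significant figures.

34 km/h

Coriolis parameter at 39°N:
f = 2Ω sin φ = 2 × 7.29×10⁻⁵ × sin 39° = 9.18×10⁻⁵ s⁻¹
Height gradient: |∂Z/∂n| = 60 m / 674000 m = 8.90×10⁻⁵
On a pressure surface, geostrophic balance gives V_g = (g/f)|∂Z/∂n|:
V_g = 9.81 × 8.90×10⁻⁵ / 9.18×10⁻⁵ = 9.52 m/s
Converting: 9.52 m/s × 3.6 = 34 km/h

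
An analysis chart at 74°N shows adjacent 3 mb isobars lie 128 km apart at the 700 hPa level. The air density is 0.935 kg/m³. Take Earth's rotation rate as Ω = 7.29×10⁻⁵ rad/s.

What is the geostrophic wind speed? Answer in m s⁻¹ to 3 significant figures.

17.9 m s⁻¹

Coriolis parameter at 74°N:
f = 2Ω sin φ = 2 × 7.29×10⁻⁵ × sin 74° = 1.40×10⁻⁴ s⁻¹
Pressure gradient: |∂P/∂n| = 300 Pa / 128000 m = 2.34×10⁻³ Pa/m
Geostrophic balance (pressure-gradient force = Coriolis force):
V_g = (1/(fρ)) |∂P/∂n| = 2.34×10⁻³ / (1.40×10⁻⁴ × 0.935) = 17.9 m/s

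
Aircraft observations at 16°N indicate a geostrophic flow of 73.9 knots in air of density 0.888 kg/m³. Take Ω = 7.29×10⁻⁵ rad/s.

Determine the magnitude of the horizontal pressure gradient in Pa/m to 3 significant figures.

Coriolis parameter at 16°N:
f = 2Ω sin φ = 2 × 7.29×10⁻⁵ × sin 16° = 4.02×10⁻⁵ s⁻¹
Wind speed in SI: 73.9 knots = 38.0 m/s
Geostrophic balance rearranged: |∂P/∂n| = f ρ V_g
|∂P/∂n| = 4.02×10⁻⁵ × 0.888 × 38.0 = 1.36×10⁻³ Pa/m

1.36×10⁻³ Pa/m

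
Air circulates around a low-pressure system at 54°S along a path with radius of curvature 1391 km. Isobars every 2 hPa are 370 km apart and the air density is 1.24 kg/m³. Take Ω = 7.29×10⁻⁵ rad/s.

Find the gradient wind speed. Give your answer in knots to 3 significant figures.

7.03 knots

Coriolis parameter at 54°S:
f = 2Ω sin φ = 2 × 7.29×10⁻⁵ × sin 54° = 1.18×10⁻⁴ s⁻¹
Pressure gradient: |∂P/∂n| = 200 Pa / 370000 m = 5.41×10⁻⁴ Pa/m
Geostrophic speed: V_g = |∂P/∂n|/(fρ) = 5.41×10⁻⁴/(1.18×10⁻⁴ × 1.24) = 3.70 m/s
Around a low, centrifugal force acts outward with Coriolis, so pressure-gradient force balances both:
(1/ρ)|∂P/∂n| = fV + V²/R  →  V² + fR·V − fR·V_g = 0
With fR = 1.18×10⁻⁴ × 1391×10³ m = 164 m/s:
V = [−fR + √((fR)² + 4 fR V_g)]/2 = [−164 + √(164² + 4×164×3.7)]/2 = 3.62 m/s
Subgeostrophic (V < V_g = 3.7 m/s), as expected around a low.
Converting: 3.62 m/s × 1.944 = 7.03 knots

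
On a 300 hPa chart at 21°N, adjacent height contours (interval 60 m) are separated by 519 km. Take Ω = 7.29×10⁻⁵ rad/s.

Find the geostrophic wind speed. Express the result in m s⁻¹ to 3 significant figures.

Coriolis parameter at 21°N:
f = 2Ω sin φ = 2 × 7.29×10⁻⁵ × sin 21° = 5.23×10⁻⁵ s⁻¹
Height gradient: |∂Z/∂n| = 60 m / 519000 m = 1.16×10⁻⁴
On a pressure surface, geostrophic balance gives V_g = (g/f)|∂Z/∂n|:
V_g = 9.81 × 1.16×10⁻⁴ / 5.23×10⁻⁵ = 21.7 m/s

21.7 m s⁻¹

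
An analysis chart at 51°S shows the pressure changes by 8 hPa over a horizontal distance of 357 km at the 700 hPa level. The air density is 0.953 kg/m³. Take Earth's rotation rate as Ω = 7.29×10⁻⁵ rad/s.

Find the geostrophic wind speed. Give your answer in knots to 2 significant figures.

Coriolis parameter at 51°S:
f = 2Ω sin φ = 2 × 7.29×10⁻⁵ × sin 51° = 1.13×10⁻⁴ s⁻¹
Pressure gradient: |∂P/∂n| = 800 Pa / 357000 m = 2.24×10⁻³ Pa/m
Geostrophic balance (pressure-gradient force = Coriolis force):
V_g = (1/(fρ)) |∂P/∂n| = 2.24×10⁻³ / (1.13×10⁻⁴ × 0.953) = 20.8 m/s
Converting: 20.8 m/s × 1.944 = 40 knots

40 knots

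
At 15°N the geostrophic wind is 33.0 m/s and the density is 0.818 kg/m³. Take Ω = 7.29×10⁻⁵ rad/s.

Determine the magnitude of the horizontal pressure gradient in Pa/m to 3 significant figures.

1.02×10⁻³ Pa/m

Coriolis parameter at 15°N:
f = 2Ω sin φ = 2 × 7.29×10⁻⁵ × sin 15° = 3.77×10⁻⁵ s⁻¹
Geostrophic balance rearranged: |∂P/∂n| = f ρ V_g
|∂P/∂n| = 3.77×10⁻⁵ × 0.818 × 33.0 = 1.02×10⁻³ Pa/m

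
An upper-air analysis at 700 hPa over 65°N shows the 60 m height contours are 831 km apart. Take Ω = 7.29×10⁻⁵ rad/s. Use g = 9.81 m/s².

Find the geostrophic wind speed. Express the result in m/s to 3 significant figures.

5.36 m/s

Coriolis parameter at 65°N:
f = 2Ω sin φ = 2 × 7.29×10⁻⁵ × sin 65° = 1.32×10⁻⁴ s⁻¹
Height gradient: |∂Z/∂n| = 60 m / 831000 m = 7.22×10⁻⁵
On a pressure surface, geostrophic balance gives V_g = (g/f)|∂Z/∂n|:
V_g = 9.81 × 7.22×10⁻⁵ / 1.32×10⁻⁴ = 5.36 m/s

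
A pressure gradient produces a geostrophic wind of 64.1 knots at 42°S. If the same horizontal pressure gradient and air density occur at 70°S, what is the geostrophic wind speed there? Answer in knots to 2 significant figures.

46 knots

With the same pressure gradient and density, V_g ∝ 1/f ∝ 1/sin φ.
V₂ = V₁ · sin φ₁ / sin φ₂ = 64.1 × sin 42° / sin 70°
V₂ = 64.1 × 0.6691/0.9397 = 46 knots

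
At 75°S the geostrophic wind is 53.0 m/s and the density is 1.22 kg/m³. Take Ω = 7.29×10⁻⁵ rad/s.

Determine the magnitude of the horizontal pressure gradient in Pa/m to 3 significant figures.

Coriolis parameter at 75°S:
f = 2Ω sin φ = 2 × 7.29×10⁻⁵ × sin 75° = 1.41×10⁻⁴ s⁻¹
Geostrophic balance rearranged: |∂P/∂n| = f ρ V_g
|∂P/∂n| = 1.41×10⁻⁴ × 1.22 × 53.0 = 9.11×10⁻³ Pa/m

9.11×10⁻³ Pa/m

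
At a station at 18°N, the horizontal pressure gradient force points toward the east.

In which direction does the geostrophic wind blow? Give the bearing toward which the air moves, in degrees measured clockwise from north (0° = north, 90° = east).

The pressure-gradient force points toward the east (bearing 090°).
Geostrophic balance: in the Northern Hemisphere the Coriolis force deflects motion to the right, so the geostrophic wind blows 90° to the right of the pressure-gradient force (low pressure on the left).
Rotating 090° by 90° clockwise gives 180° — the wind blows toward the south.

180°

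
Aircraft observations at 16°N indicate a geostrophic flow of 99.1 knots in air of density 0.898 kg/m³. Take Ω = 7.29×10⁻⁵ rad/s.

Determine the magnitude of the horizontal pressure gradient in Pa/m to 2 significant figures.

Coriolis parameter at 16°N:
f = 2Ω sin φ = 2 × 7.29×10⁻⁵ × sin 16° = 4.02×10⁻⁵ s⁻¹
Wind speed in SI: 99.1 knots = 51.0 m/s
Geostrophic balance rearranged: |∂P/∂n| = f ρ V_g
|∂P/∂n| = 4.02×10⁻⁵ × 0.898 × 51.0 = 1.84×10⁻³ Pa/m

1.8×10⁻³ Pa/m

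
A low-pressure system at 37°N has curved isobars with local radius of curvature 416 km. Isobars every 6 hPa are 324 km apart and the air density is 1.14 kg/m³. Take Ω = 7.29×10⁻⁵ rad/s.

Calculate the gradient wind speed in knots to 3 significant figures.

Coriolis parameter at 37°N:
f = 2Ω sin φ = 2 × 7.29×10⁻⁵ × sin 37° = 8.77×10⁻⁵ s⁻¹
Pressure gradient: |∂P/∂n| = 600 Pa / 324000 m = 1.85×10⁻³ Pa/m
Geostrophic speed: V_g = |∂P/∂n|/(fρ) = 1.85×10⁻³/(8.77×10⁻⁵ × 1.14) = 18.5 m/s
Around a low, centrifugal force acts outward with Coriolis, so pressure-gradient force balances both:
(1/ρ)|∂P/∂n| = fV + V²/R  →  V² + fR·V − fR·V_g = 0
With fR = 8.77×10⁻⁵ × 416×10³ m = 36.5 m/s:
V = [−fR + √((fR)² + 4 fR V_g)]/2 = [−36.5 + √(36.5² + 4×36.5×18.5)]/2 = 13.5 m/s
Subgeostrophic (V < V_g = 18.5 m/s), as expected around a low.
Converting: 13.5 m/s × 1.944 = 26.3 knots

26.3 knots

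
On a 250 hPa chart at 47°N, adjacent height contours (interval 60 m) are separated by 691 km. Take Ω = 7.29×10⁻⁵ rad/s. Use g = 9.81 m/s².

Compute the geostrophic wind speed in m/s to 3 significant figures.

7.99 m/s

Coriolis parameter at 47°N:
f = 2Ω sin φ = 2 × 7.29×10⁻⁵ × sin 47° = 1.07×10⁻⁴ s⁻¹
Height gradient: |∂Z/∂n| = 60 m / 691000 m = 8.68×10⁻⁵
On a pressure surface, geostrophic balance gives V_g = (g/f)|∂Z/∂n|:
V_g = 9.81 × 8.68×10⁻⁵ / 1.07×10⁻⁴ = 7.99 m/s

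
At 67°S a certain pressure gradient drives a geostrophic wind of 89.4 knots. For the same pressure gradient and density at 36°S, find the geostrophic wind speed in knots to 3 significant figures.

140 knots

With the same pressure gradient and density, V_g ∝ 1/f ∝ 1/sin φ.
V₂ = V₁ · sin φ₁ / sin φ₂ = 89.4 × sin 67° / sin 36°
V₂ = 89.4 × 0.9205/0.5878 = 140 knots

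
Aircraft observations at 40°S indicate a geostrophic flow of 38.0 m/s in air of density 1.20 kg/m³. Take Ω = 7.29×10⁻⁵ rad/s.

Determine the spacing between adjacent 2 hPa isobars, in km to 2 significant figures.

47 km

Coriolis parameter at 40°S:
f = 2Ω sin φ = 2 × 7.29×10⁻⁵ × sin 40° = 9.37×10⁻⁵ s⁻¹
Geostrophic balance rearranged: |∂P/∂n| = f ρ V_g
|∂P/∂n| = 9.37×10⁻⁵ × 1.20 × 38.0 = 4.27×10⁻³ Pa/m
Isobar spacing: Δn = ΔP/|∂P/∂n| = 200 Pa / 4.27×10⁻³ Pa/m = 46799 m ≈ 47 km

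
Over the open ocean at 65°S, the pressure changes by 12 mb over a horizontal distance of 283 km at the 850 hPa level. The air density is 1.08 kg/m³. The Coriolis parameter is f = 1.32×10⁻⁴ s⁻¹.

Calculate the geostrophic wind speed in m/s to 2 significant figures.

30 m/s

Pressure gradient: |∂P/∂n| = 1200 Pa / 283000 m = 4.24×10⁻³ Pa/m
Geostrophic balance (pressure-gradient force = Coriolis force):
V_g = (1/(fρ)) |∂P/∂n| = 4.24×10⁻³ / (1.32×10⁻⁴ × 1.08) = 29.7 m/s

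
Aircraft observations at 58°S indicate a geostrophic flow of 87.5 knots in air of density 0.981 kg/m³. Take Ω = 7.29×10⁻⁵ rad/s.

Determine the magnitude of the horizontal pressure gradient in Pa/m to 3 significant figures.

Coriolis parameter at 58°S:
f = 2Ω sin φ = 2 × 7.29×10⁻⁵ × sin 58° = 1.24×10⁻⁴ s⁻¹
Wind speed in SI: 87.5 knots = 45.0 m/s
Geostrophic balance rearranged: |∂P/∂n| = f ρ V_g
|∂P/∂n| = 1.24×10⁻⁴ × 0.981 × 45.0 = 5.46×10⁻³ Pa/m

5.46×10⁻³ Pa/m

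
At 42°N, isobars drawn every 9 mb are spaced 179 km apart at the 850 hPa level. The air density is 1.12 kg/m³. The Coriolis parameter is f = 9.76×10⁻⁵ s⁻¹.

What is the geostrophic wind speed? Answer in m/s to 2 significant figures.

Pressure gradient: |∂P/∂n| = 900 Pa / 179000 m = 5.03×10⁻³ Pa/m
Geostrophic balance (pressure-gradient force = Coriolis force):
V_g = (1/(fρ)) |∂P/∂n| = 5.03×10⁻³ / (9.76×10⁻⁵ × 1.12) = 46.0 m/s

46 m/s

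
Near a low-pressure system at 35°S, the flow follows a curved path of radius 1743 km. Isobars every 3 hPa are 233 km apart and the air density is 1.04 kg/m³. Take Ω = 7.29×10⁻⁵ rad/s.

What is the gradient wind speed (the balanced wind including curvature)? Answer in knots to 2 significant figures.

26 knots

Coriolis parameter at 35°S:
f = 2Ω sin φ = 2 × 7.29×10⁻⁵ × sin 35° = 8.36×10⁻⁵ s⁻¹
Pressure gradient: |∂P/∂n| = 300 Pa / 233000 m = 1.29×10⁻³ Pa/m
Geostrophic speed: V_g = |∂P/∂n|/(fρ) = 1.29×10⁻³/(8.36×10⁻⁵ × 1.04) = 14.8 m/s
Around a low, centrifugal force acts outward with Coriolis, so pressure-gradient force balances both:
(1/ρ)|∂P/∂n| = fV + V²/R  →  V² + fR·V − fR·V_g = 0
With fR = 8.36×10⁻⁵ × 1743×10³ m = 146 m/s:
V = [−fR + √((fR)² + 4 fR V_g)]/2 = [−146 + √(146² + 4×146×14.8)]/2 = 13.5 m/s
Subgeostrophic (V < V_g = 14.8 m/s), as expected around a low.
Converting: 13.5 m/s × 1.944 = 26 knots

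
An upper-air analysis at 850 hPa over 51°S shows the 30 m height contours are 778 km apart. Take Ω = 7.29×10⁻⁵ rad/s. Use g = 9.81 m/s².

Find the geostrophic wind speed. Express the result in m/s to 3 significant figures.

Coriolis parameter at 51°S:
f = 2Ω sin φ = 2 × 7.29×10⁻⁵ × sin 51° = 1.13×10⁻⁴ s⁻¹
Height gradient: |∂Z/∂n| = 30 m / 778000 m = 3.86×10⁻⁵
On a pressure surface, geostrophic balance gives V_g = (g/f)|∂Z/∂n|:
V_g = 9.81 × 3.86×10⁻⁵ / 1.13×10⁻⁴ = 3.34 m/s

3.34 m/s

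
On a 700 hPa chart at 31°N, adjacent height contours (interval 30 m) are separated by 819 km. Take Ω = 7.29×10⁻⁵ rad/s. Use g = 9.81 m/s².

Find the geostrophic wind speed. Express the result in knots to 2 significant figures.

Coriolis parameter at 31°N:
f = 2Ω sin φ = 2 × 7.29×10⁻⁵ × sin 31° = 7.51×10⁻⁵ s⁻¹
Height gradient: |∂Z/∂n| = 30 m / 819000 m = 3.66×10⁻⁵
On a pressure surface, geostrophic balance gives V_g = (g/f)|∂Z/∂n|:
V_g = 9.81 × 3.66×10⁻⁵ / 7.51×10⁻⁵ = 4.79 m/s
Converting: 4.79 m/s × 1.944 = 9.3 knots

9.3 knots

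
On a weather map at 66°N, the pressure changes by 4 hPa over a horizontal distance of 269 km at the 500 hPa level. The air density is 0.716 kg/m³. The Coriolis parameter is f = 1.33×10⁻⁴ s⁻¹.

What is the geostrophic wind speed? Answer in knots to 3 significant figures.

30.4 knots

Pressure gradient: |∂P/∂n| = 400 Pa / 269000 m = 1.49×10⁻³ Pa/m
Geostrophic balance (pressure-gradient force = Coriolis force):
V_g = (1/(fρ)) |∂P/∂n| = 1.49×10⁻³ / (1.33×10⁻⁴ × 0.716) = 15.6 m/s
Converting: 15.6 m/s × 1.944 = 30.4 knots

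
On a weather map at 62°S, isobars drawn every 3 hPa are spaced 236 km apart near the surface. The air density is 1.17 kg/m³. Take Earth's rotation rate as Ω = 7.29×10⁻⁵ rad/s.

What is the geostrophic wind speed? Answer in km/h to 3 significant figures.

Coriolis parameter at 62°S:
f = 2Ω sin φ = 2 × 7.29×10⁻⁵ × sin 62° = 1.29×10⁻⁴ s⁻¹
Pressure gradient: |∂P/∂n| = 300 Pa / 236000 m = 1.27×10⁻³ Pa/m
Geostrophic balance (pressure-gradient force = Coriolis force):
V_g = (1/(fρ)) |∂P/∂n| = 1.27×10⁻³ / (1.29×10⁻⁴ × 1.17) = 8.44 m/s
Converting: 8.44 m/s × 3.6 = 30.4 km/h

30.4 km/h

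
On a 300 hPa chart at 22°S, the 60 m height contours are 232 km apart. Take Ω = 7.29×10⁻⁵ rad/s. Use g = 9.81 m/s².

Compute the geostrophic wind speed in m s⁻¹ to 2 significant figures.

Coriolis parameter at 22°S:
f = 2Ω sin φ = 2 × 7.29×10⁻⁵ × sin 22° = 5.46×10⁻⁵ s⁻¹
Height gradient: |∂Z/∂n| = 60 m / 232000 m = 2.59×10⁻⁴
On a pressure surface, geostrophic balance gives V_g = (g/f)|∂Z/∂n|:
V_g = 9.81 × 2.59×10⁻⁴ / 5.46×10⁻⁵ = 46.5 m/s

46 m s⁻¹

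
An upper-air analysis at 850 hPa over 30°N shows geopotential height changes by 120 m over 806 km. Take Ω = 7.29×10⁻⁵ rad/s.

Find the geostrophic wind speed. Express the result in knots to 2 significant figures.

39 knots

Coriolis parameter at 30°N:
f = 2Ω sin φ = 2 × 7.29×10⁻⁵ × sin 30° = 7.29×10⁻⁵ s⁻¹
Height gradient: |∂Z/∂n| = 120 m / 806000 m = 1.49×10⁻⁴
On a pressure surface, geostrophic balance gives V_g = (g/f)|∂Z/∂n|:
V_g = 9.81 × 1.49×10⁻⁴ / 7.29×10⁻⁵ = 20.0 m/s
Converting: 20.0 m/s × 1.944 = 39 knots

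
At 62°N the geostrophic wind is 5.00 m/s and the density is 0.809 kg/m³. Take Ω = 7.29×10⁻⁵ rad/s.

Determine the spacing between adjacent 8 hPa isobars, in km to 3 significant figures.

1540 km

Coriolis parameter at 62°N:
f = 2Ω sin φ = 2 × 7.29×10⁻⁵ × sin 62° = 1.29×10⁻⁴ s⁻¹
Geostrophic balance rearranged: |∂P/∂n| = f ρ V_g
|∂P/∂n| = 1.29×10⁻⁴ × 0.809 × 5.00 = 5.21×10⁻⁴ Pa/m
Isobar spacing: Δn = ΔP/|∂P/∂n| = 800 Pa / 5.21×10⁻⁴ Pa/m = 1536311 m ≈ 1540 km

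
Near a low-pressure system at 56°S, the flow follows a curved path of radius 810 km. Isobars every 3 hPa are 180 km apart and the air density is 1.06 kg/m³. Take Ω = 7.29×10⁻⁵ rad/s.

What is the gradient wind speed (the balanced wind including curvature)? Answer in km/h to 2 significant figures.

Coriolis parameter at 56°S:
f = 2Ω sin φ = 2 × 7.29×10⁻⁵ × sin 56° = 1.21×10⁻⁴ s⁻¹
Pressure gradient: |∂P/∂n| = 300 Pa / 180000 m = 1.67×10⁻³ Pa/m
Geostrophic speed: V_g = |∂P/∂n|/(fρ) = 1.67×10⁻³/(1.21×10⁻⁴ × 1.06) = 13.0 m/s
Around a low, centrifugal force acts outward with Coriolis, so pressure-gradient force balances both:
(1/ρ)|∂P/∂n| = fV + V²/R  →  V² + fR·V − fR·V_g = 0
With fR = 1.21×10⁻⁴ × 810×10³ m = 97.9 m/s:
V = [−fR + √((fR)² + 4 fR V_g)]/2 = [−97.9 + √(97.9² + 4×97.9×13)]/2 = 11.6 m/s
Subgeostrophic (V < V_g = 13 m/s), as expected around a low.
Converting: 11.6 m/s × 3.6 = 42 km/h

42 km/h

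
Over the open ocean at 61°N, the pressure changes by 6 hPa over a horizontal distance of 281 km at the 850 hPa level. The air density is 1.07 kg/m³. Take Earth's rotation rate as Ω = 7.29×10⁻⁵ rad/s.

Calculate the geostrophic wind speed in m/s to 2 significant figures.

Coriolis parameter at 61°N:
f = 2Ω sin φ = 2 × 7.29×10⁻⁵ × sin 61° = 1.28×10⁻⁴ s⁻¹
Pressure gradient: |∂P/∂n| = 600 Pa / 281000 m = 2.14×10⁻³ Pa/m
Geostrophic balance (pressure-gradient force = Coriolis force):
V_g = (1/(fρ)) |∂P/∂n| = 2.14×10⁻³ / (1.28×10⁻⁴ × 1.07) = 15.6 m/s

16 m/s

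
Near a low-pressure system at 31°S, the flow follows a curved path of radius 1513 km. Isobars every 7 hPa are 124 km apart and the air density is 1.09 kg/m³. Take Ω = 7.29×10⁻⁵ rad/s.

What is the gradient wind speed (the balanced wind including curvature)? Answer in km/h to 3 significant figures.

Coriolis parameter at 31°S:
f = 2Ω sin φ = 2 × 7.29×10⁻⁵ × sin 31° = 7.51×10⁻⁵ s⁻¹
Pressure gradient: |∂P/∂n| = 700 Pa / 124000 m = 5.65×10⁻³ Pa/m
Geostrophic speed: V_g = |∂P/∂n|/(fρ) = 5.65×10⁻³/(7.51×10⁻⁵ × 1.09) = 69.0 m/s
Around a low, centrifugal force acts outward with Coriolis, so pressure-gradient force balances both:
(1/ρ)|∂P/∂n| = fV + V²/R  →  V² + fR·V − fR·V_g = 0
With fR = 7.51×10⁻⁵ × 1513×10³ m = 114 m/s:
V = [−fR + √((fR)² + 4 fR V_g)]/2 = [−114 + √(114² + 4×114×69)]/2 = 48.4 m/s
Subgeostrophic (V < V_g = 69 m/s), as expected around a low.
Converting: 48.4 m/s × 3.6 = 174 km/h

174 km/h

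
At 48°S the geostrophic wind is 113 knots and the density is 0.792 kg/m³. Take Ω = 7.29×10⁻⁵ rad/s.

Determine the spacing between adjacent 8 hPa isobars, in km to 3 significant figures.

Coriolis parameter at 48°S:
f = 2Ω sin φ = 2 × 7.29×10⁻⁵ × sin 48° = 1.08×10⁻⁴ s⁻¹
Wind speed in SI: 113 knots = 58.1 m/s
Geostrophic balance rearranged: |∂P/∂n| = f ρ V_g
|∂P/∂n| = 1.08×10⁻⁴ × 0.792 × 58.1 = 4.99×10⁻³ Pa/m
Isobar spacing: Δn = ΔP/|∂P/∂n| = 800 Pa / 4.99×10⁻³ Pa/m = 160368 m ≈ 160 km

160 km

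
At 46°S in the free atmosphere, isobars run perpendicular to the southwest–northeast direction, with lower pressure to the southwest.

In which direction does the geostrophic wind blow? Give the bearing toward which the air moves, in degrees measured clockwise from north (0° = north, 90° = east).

135°

The pressure-gradient force points toward the southwest (bearing 225°).
Geostrophic balance: in the Southern Hemisphere the Coriolis force deflects motion to the left, so the geostrophic wind blows 90° to the left of the pressure-gradient force (low pressure on the right).
Rotating 225° by 90° counterclockwise gives 135° — the wind blows toward the southeast.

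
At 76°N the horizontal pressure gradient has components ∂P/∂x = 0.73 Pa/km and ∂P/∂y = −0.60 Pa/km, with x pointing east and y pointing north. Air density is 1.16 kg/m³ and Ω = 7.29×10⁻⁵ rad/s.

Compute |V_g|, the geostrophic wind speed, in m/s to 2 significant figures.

Coriolis parameter at 76°N:
f = 2Ω sin φ = 2 × 7.29×10⁻⁵ × sin 76° = 1.41×10⁻⁴ s⁻¹
Component geostrophic relations (x east, y north):
u_g = −(1/(fρ)) ∂P/∂y,  v_g = (1/(fρ)) ∂P/∂x
u_g = −(−0.60×10⁻³)/(1.41×10⁻⁴ × 1.16) = 3.66 m/s;  v_g = (0.73×10⁻³)/(1.41×10⁻⁴ × 1.16) = 4.45 m/s
|V_g| = √(u_g² + v_g²) = 5.76 m/s

5.8 m/s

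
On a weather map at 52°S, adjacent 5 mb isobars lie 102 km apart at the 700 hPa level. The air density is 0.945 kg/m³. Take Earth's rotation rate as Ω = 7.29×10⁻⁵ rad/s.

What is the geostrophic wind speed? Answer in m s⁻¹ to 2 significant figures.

45 m s⁻¹

Coriolis parameter at 52°S:
f = 2Ω sin φ = 2 × 7.29×10⁻⁵ × sin 52° = 1.15×10⁻⁴ s⁻¹
Pressure gradient: |∂P/∂n| = 500 Pa / 102000 m = 4.90×10⁻³ Pa/m
Geostrophic balance (pressure-gradient force = Coriolis force):
V_g = (1/(fρ)) |∂P/∂n| = 4.90×10⁻³ / (1.15×10⁻⁴ × 0.945) = 45.1 m/s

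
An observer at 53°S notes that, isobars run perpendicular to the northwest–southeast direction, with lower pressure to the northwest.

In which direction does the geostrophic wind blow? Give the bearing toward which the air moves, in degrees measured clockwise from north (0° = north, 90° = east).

The pressure-gradient force points toward the northwest (bearing 315°).
Geostrophic balance: in the Southern Hemisphere the Coriolis force deflects motion to the left, so the geostrophic wind blows 90° to the left of the pressure-gradient force (low pressure on the right).
Rotating 315° by 90° counterclockwise gives 225° — the wind blows toward the southwest.

225°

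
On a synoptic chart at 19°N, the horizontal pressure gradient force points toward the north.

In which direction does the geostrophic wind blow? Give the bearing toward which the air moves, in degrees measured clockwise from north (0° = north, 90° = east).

The pressure-gradient force points toward the north (bearing 000°).
Geostrophic balance: in the Northern Hemisphere the Coriolis force deflects motion to the right, so the geostrophic wind blows 90° to the right of the pressure-gradient force (low pressure on the left).
Rotating 000° by 90° clockwise gives 090° — the wind blows toward the east.

090°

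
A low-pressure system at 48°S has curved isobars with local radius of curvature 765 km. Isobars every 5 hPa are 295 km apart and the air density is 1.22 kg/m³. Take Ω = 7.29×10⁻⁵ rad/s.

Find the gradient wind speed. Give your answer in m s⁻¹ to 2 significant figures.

Coriolis parameter at 48°S:
f = 2Ω sin φ = 2 × 7.29×10⁻⁵ × sin 48° = 1.08×10⁻⁴ s⁻¹
Pressure gradient: |∂P/∂n| = 500 Pa / 295000 m = 1.69×10⁻³ Pa/m
Geostrophic speed: V_g = |∂P/∂n|/(fρ) = 1.69×10⁻³/(1.08×10⁻⁴ × 1.22) = 12.8 m/s
Around a low, centrifugal force acts outward with Coriolis, so pressure-gradient force balances both:
(1/ρ)|∂P/∂n| = fV + V²/R  →  V² + fR·V − fR·V_g = 0
With fR = 1.08×10⁻⁴ × 765×10³ m = 82.9 m/s:
V = [−fR + √((fR)² + 4 fR V_g)]/2 = [−82.9 + √(82.9² + 4×82.9×12.8)]/2 = 11.3 m/s
Subgeostrophic (V < V_g = 12.8 m/s), as expected around a low.

11 m s⁻¹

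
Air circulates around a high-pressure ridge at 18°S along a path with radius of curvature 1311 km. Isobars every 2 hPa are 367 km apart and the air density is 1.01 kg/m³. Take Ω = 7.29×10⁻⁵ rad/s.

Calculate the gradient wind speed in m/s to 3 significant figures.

Coriolis parameter at 18°S:
f = 2Ω sin φ = 2 × 7.29×10⁻⁵ × sin 18° = 4.51×10⁻⁵ s⁻¹
Pressure gradient: |∂P/∂n| = 200 Pa / 367000 m = 5.45×10⁻⁴ Pa/m
Geostrophic speed: V_g = |∂P/∂n|/(fρ) = 5.45×10⁻⁴/(4.51×10⁻⁵ × 1.01) = 12.0 m/s
Around a high, pressure-gradient force acts outward with centrifugal, so Coriolis balances both:
fV = (1/ρ)|∂P/∂n| + V²/R  →  V² − fR·V + fR·V_g = 0
With fR = 4.51×10⁻⁵ × 1311×10³ m = 59.1 m/s:
V = [fR − √((fR)² − 4 fR V_g)]/2 = [59.1 − √(59.1² − 4×59.1×12)]/2 = 16.7 m/s
Supergeostrophic (V > V_g = 12 m/s), as expected around a high.

16.7 m/s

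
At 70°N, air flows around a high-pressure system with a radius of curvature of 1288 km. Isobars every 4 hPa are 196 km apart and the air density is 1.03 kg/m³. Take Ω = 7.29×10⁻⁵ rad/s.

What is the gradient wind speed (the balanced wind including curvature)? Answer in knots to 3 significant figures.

30.9 knots

Coriolis parameter at 70°N:
f = 2Ω sin φ = 2 × 7.29×10⁻⁵ × sin 70° = 1.37×10⁻⁴ s⁻¹
Pressure gradient: |∂P/∂n| = 400 Pa / 196000 m = 2.04×10⁻³ Pa/m
Geostrophic speed: V_g = |∂P/∂n|/(fρ) = 2.04×10⁻³/(1.37×10⁻⁴ × 1.03) = 14.5 m/s
Around a high, pressure-gradient force acts outward with centrifugal, so Coriolis balances both:
fV = (1/ρ)|∂P/∂n| + V²/R  →  V² − fR·V + fR·V_g = 0
With fR = 1.37×10⁻⁴ × 1288×10³ m = 176 m/s:
V = [fR − √((fR)² − 4 fR V_g)]/2 = [176 − √(176² − 4×176×14.5)]/2 = 15.9 m/s
Supergeostrophic (V > V_g = 14.5 m/s), as expected around a high.
Converting: 15.9 m/s × 1.944 = 30.9 knots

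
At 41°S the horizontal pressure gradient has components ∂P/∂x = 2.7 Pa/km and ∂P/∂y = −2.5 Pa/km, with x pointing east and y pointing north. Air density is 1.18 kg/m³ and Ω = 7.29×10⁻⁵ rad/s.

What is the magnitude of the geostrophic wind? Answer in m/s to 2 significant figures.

33 m/s

Coriolis parameter at 41°S:
f = 2Ω sin φ = 2 × 7.29×10⁻⁵ × sin 41° = 9.57×10⁻⁵ s⁻¹
In the Southern Hemisphere f is negative: f = −9.57×10⁻⁵ s⁻¹.
Component geostrophic relations (x east, y north):
u_g = −(1/(fρ)) ∂P/∂y,  v_g = (1/(fρ)) ∂P/∂x
u_g = −(−2.5×10⁻³)/(−9.57×10⁻⁵ × 1.18) = −22.1 m/s;  v_g = (2.7×10⁻³)/(−9.57×10⁻⁵ × 1.18) = −23.9 m/s
|V_g| = √(u_g² + v_g²) = 32.6 m/s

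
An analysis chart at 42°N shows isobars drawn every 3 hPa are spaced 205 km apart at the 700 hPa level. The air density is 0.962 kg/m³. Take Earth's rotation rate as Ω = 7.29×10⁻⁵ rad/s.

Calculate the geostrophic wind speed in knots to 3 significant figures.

30.3 knots

Coriolis parameter at 42°N:
f = 2Ω sin φ = 2 × 7.29×10⁻⁵ × sin 42° = 9.76×10⁻⁵ s⁻¹
Pressure gradient: |∂P/∂n| = 300 Pa / 205000 m = 1.46×10⁻³ Pa/m
Geostrophic balance (pressure-gradient force = Coriolis force):
V_g = (1/(fρ)) |∂P/∂n| = 1.46×10⁻³ / (9.76×10⁻⁵ × 0.962) = 15.6 m/s
Converting: 15.6 m/s × 1.944 = 30.3 knots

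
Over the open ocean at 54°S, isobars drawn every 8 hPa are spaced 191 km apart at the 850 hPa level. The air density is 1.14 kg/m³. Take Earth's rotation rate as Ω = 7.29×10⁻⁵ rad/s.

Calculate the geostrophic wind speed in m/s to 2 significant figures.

Coriolis parameter at 54°S:
f = 2Ω sin φ = 2 × 7.29×10⁻⁵ × sin 54° = 1.18×10⁻⁴ s⁻¹
Pressure gradient: |∂P/∂n| = 800 Pa / 191000 m = 4.19×10⁻³ Pa/m
Geostrophic balance (pressure-gradient force = Coriolis force):
V_g = (1/(fρ)) |∂P/∂n| = 4.19×10⁻³ / (1.18×10⁻⁴ × 1.14) = 31.1 m/s

31 m/s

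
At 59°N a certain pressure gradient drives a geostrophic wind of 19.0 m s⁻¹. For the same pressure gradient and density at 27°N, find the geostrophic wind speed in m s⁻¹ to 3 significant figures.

With the same pressure gradient and density, V_g ∝ 1/f ∝ 1/sin φ.
V₂ = V₁ · sin φ₁ / sin φ₂ = 19.0 × sin 59° / sin 27°
V₂ = 19.0 × 0.8572/0.4540 = 35.9 m s⁻¹

35.9 m s⁻¹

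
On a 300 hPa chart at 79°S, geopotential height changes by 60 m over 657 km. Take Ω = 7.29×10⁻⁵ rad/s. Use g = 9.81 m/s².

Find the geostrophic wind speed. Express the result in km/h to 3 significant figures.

22.5 km/h

Coriolis parameter at 79°S:
f = 2Ω sin φ = 2 × 7.29×10⁻⁵ × sin 79° = 1.43×10⁻⁴ s⁻¹
Height gradient: |∂Z/∂n| = 60 m / 657000 m = 9.13×10⁻⁵
On a pressure surface, geostrophic balance gives V_g = (g/f)|∂Z/∂n|:
V_g = 9.81 × 9.13×10⁻⁵ / 1.43×10⁻⁴ = 6.26 m/s
Converting: 6.26 m/s × 3.6 = 22.5 km/h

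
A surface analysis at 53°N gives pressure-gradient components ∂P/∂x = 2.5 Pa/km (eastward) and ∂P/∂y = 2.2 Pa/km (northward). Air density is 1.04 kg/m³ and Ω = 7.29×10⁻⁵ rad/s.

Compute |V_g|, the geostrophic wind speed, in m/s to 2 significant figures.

Coriolis parameter at 53°N:
f = 2Ω sin φ = 2 × 7.29×10⁻⁵ × sin 53° = 1.16×10⁻⁴ s⁻¹
Component geostrophic relations (x east, y north):
u_g = −(1/(fρ)) ∂P/∂y,  v_g = (1/(fρ)) ∂P/∂x
u_g = −(2.2×10⁻³)/(1.16×10⁻⁴ × 1.04) = −18.2 m/s;  v_g = (2.5×10⁻³)/(1.16×10⁻⁴ × 1.04) = 20.6 m/s
|V_g| = √(u_g² + v_g²) = 27.5 m/s

27 m/s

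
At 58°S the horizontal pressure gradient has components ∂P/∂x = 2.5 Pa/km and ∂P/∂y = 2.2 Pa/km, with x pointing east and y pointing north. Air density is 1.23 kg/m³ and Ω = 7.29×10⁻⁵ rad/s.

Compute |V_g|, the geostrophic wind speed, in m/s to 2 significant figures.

Coriolis parameter at 58°S:
f = 2Ω sin φ = 2 × 7.29×10⁻⁵ × sin 58° = 1.24×10⁻⁴ s⁻¹
In the Southern Hemisphere f is negative: f = −1.24×10⁻⁴ s⁻¹.
Component geostrophic relations (x east, y north):
u_g = −(1/(fρ)) ∂P/∂y,  v_g = (1/(fρ)) ∂P/∂x
u_g = −(2.2×10⁻³)/(−1.24×10⁻⁴ × 1.23) = 14.5 m/s;  v_g = (2.5×10⁻³)/(−1.24×10⁻⁴ × 1.23) = −16.4 m/s
|V_g| = √(u_g² + v_g²) = 21.9 m/s

22 m/s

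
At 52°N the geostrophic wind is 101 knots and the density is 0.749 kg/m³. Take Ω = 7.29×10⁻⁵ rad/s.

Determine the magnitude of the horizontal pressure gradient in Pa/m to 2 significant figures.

4.5×10⁻³ Pa/m

Coriolis parameter at 52°N:
f = 2Ω sin φ = 2 × 7.29×10⁻⁵ × sin 52° = 1.15×10⁻⁴ s⁻¹
Wind speed in SI: 101 knots = 52.0 m/s
Geostrophic balance rearranged: |∂P/∂n| = f ρ V_g
|∂P/∂n| = 1.15×10⁻⁴ × 0.749 × 52.0 = 4.47×10⁻³ Pa/m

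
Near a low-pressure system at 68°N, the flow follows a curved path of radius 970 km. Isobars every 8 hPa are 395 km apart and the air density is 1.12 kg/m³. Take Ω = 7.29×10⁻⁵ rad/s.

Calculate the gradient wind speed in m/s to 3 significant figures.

Coriolis parameter at 68°N:
f = 2Ω sin φ = 2 × 7.29×10⁻⁵ × sin 68° = 1.35×10⁻⁴ s⁻¹
Pressure gradient: |∂P/∂n| = 800 Pa / 395000 m = 2.03×10⁻³ Pa/m
Geostrophic speed: V_g = |∂P/∂n|/(fρ) = 2.03×10⁻³/(1.35×10⁻⁴ × 1.12) = 13.4 m/s
Around a low, centrifugal force acts outward with Coriolis, so pressure-gradient force balances both:
(1/ρ)|∂P/∂n| = fV + V²/R  →  V² + fR·V − fR·V_g = 0
With fR = 1.35×10⁻⁴ × 970×10³ m = 131 m/s:
V = [−fR + √((fR)² + 4 fR V_g)]/2 = [−131 + √(131² + 4×131×13.4)]/2 = 12.2 m/s
Subgeostrophic (V < V_g = 13.4 m/s), as expected around a low.

12.2 m/s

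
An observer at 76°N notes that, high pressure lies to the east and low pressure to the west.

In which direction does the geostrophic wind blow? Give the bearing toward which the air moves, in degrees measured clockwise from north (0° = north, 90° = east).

The pressure-gradient force points toward the west (bearing 270°).
Geostrophic balance: in the Northern Hemisphere the Coriolis force deflects motion to the right, so the geostrophic wind blows 90° to the right of the pressure-gradient force (low pressure on the left).
Rotating 270° by 90° clockwise gives 000° — the wind blows toward the north.

000°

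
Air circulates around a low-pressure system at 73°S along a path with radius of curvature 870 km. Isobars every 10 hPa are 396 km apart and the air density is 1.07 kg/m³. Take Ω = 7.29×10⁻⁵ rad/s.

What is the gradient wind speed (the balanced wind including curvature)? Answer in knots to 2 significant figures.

29 knots

Coriolis parameter at 73°S:
f = 2Ω sin φ = 2 × 7.29×10⁻⁵ × sin 73° = 1.39×10⁻⁴ s⁻¹
Pressure gradient: |∂P/∂n| = 1000 Pa / 396000 m = 2.53×10⁻³ Pa/m
Geostrophic speed: V_g = |∂P/∂n|/(fρ) = 2.53×10⁻³/(1.39×10⁻⁴ × 1.07) = 16.9 m/s
Around a low, centrifugal force acts outward with Coriolis, so pressure-gradient force balances both:
(1/ρ)|∂P/∂n| = fV + V²/R  →  V² + fR·V − fR·V_g = 0
With fR = 1.39×10⁻⁴ × 870×10³ m = 121 m/s:
V = [−fR + √((fR)² + 4 fR V_g)]/2 = [−121 + √(121² + 4×121×16.9)]/2 = 15.1 m/s
Subgeostrophic (V < V_g = 16.9 m/s), as expected around a low.
Converting: 15.1 m/s × 1.944 = 29 knots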